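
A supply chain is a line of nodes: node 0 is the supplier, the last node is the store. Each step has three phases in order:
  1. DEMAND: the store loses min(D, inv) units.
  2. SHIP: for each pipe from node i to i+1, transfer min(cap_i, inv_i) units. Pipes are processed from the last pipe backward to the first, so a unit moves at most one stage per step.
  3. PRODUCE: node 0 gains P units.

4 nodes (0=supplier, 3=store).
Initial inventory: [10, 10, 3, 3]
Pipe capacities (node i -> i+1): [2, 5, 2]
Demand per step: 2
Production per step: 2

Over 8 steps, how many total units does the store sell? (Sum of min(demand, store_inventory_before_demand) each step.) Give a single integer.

Step 1: sold=2 (running total=2) -> [10 7 6 3]
Step 2: sold=2 (running total=4) -> [10 4 9 3]
Step 3: sold=2 (running total=6) -> [10 2 11 3]
Step 4: sold=2 (running total=8) -> [10 2 11 3]
Step 5: sold=2 (running total=10) -> [10 2 11 3]
Step 6: sold=2 (running total=12) -> [10 2 11 3]
Step 7: sold=2 (running total=14) -> [10 2 11 3]
Step 8: sold=2 (running total=16) -> [10 2 11 3]

Answer: 16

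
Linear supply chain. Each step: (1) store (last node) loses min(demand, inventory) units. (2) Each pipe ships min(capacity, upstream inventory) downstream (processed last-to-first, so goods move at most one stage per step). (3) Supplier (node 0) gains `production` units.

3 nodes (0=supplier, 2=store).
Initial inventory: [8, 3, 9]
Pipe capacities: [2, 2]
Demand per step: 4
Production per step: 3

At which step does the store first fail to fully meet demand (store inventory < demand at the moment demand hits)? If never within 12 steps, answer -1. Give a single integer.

Step 1: demand=4,sold=4 ship[1->2]=2 ship[0->1]=2 prod=3 -> [9 3 7]
Step 2: demand=4,sold=4 ship[1->2]=2 ship[0->1]=2 prod=3 -> [10 3 5]
Step 3: demand=4,sold=4 ship[1->2]=2 ship[0->1]=2 prod=3 -> [11 3 3]
Step 4: demand=4,sold=3 ship[1->2]=2 ship[0->1]=2 prod=3 -> [12 3 2]
Step 5: demand=4,sold=2 ship[1->2]=2 ship[0->1]=2 prod=3 -> [13 3 2]
Step 6: demand=4,sold=2 ship[1->2]=2 ship[0->1]=2 prod=3 -> [14 3 2]
Step 7: demand=4,sold=2 ship[1->2]=2 ship[0->1]=2 prod=3 -> [15 3 2]
Step 8: demand=4,sold=2 ship[1->2]=2 ship[0->1]=2 prod=3 -> [16 3 2]
Step 9: demand=4,sold=2 ship[1->2]=2 ship[0->1]=2 prod=3 -> [17 3 2]
Step 10: demand=4,sold=2 ship[1->2]=2 ship[0->1]=2 prod=3 -> [18 3 2]
Step 11: demand=4,sold=2 ship[1->2]=2 ship[0->1]=2 prod=3 -> [19 3 2]
Step 12: demand=4,sold=2 ship[1->2]=2 ship[0->1]=2 prod=3 -> [20 3 2]
First stockout at step 4

4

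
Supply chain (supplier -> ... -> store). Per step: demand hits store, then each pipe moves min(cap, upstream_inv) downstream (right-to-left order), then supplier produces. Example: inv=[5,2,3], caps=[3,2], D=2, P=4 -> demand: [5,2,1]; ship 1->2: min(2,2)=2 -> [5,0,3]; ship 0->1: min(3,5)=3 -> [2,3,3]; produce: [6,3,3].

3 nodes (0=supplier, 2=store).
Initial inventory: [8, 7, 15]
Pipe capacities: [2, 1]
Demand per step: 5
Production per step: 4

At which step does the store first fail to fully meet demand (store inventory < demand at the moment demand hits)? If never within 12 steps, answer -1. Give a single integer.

Step 1: demand=5,sold=5 ship[1->2]=1 ship[0->1]=2 prod=4 -> [10 8 11]
Step 2: demand=5,sold=5 ship[1->2]=1 ship[0->1]=2 prod=4 -> [12 9 7]
Step 3: demand=5,sold=5 ship[1->2]=1 ship[0->1]=2 prod=4 -> [14 10 3]
Step 4: demand=5,sold=3 ship[1->2]=1 ship[0->1]=2 prod=4 -> [16 11 1]
Step 5: demand=5,sold=1 ship[1->2]=1 ship[0->1]=2 prod=4 -> [18 12 1]
Step 6: demand=5,sold=1 ship[1->2]=1 ship[0->1]=2 prod=4 -> [20 13 1]
Step 7: demand=5,sold=1 ship[1->2]=1 ship[0->1]=2 prod=4 -> [22 14 1]
Step 8: demand=5,sold=1 ship[1->2]=1 ship[0->1]=2 prod=4 -> [24 15 1]
Step 9: demand=5,sold=1 ship[1->2]=1 ship[0->1]=2 prod=4 -> [26 16 1]
Step 10: demand=5,sold=1 ship[1->2]=1 ship[0->1]=2 prod=4 -> [28 17 1]
Step 11: demand=5,sold=1 ship[1->2]=1 ship[0->1]=2 prod=4 -> [30 18 1]
Step 12: demand=5,sold=1 ship[1->2]=1 ship[0->1]=2 prod=4 -> [32 19 1]
First stockout at step 4

4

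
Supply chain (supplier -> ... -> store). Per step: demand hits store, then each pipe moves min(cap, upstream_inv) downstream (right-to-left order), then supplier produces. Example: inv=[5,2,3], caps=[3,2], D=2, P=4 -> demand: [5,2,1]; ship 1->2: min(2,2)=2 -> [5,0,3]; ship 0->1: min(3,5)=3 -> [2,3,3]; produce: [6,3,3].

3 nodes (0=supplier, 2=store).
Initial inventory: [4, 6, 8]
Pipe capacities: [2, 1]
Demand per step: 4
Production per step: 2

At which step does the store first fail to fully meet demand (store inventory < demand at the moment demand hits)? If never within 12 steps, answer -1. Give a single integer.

Step 1: demand=4,sold=4 ship[1->2]=1 ship[0->1]=2 prod=2 -> [4 7 5]
Step 2: demand=4,sold=4 ship[1->2]=1 ship[0->1]=2 prod=2 -> [4 8 2]
Step 3: demand=4,sold=2 ship[1->2]=1 ship[0->1]=2 prod=2 -> [4 9 1]
Step 4: demand=4,sold=1 ship[1->2]=1 ship[0->1]=2 prod=2 -> [4 10 1]
Step 5: demand=4,sold=1 ship[1->2]=1 ship[0->1]=2 prod=2 -> [4 11 1]
Step 6: demand=4,sold=1 ship[1->2]=1 ship[0->1]=2 prod=2 -> [4 12 1]
Step 7: demand=4,sold=1 ship[1->2]=1 ship[0->1]=2 prod=2 -> [4 13 1]
Step 8: demand=4,sold=1 ship[1->2]=1 ship[0->1]=2 prod=2 -> [4 14 1]
Step 9: demand=4,sold=1 ship[1->2]=1 ship[0->1]=2 prod=2 -> [4 15 1]
Step 10: demand=4,sold=1 ship[1->2]=1 ship[0->1]=2 prod=2 -> [4 16 1]
Step 11: demand=4,sold=1 ship[1->2]=1 ship[0->1]=2 prod=2 -> [4 17 1]
Step 12: demand=4,sold=1 ship[1->2]=1 ship[0->1]=2 prod=2 -> [4 18 1]
First stockout at step 3

3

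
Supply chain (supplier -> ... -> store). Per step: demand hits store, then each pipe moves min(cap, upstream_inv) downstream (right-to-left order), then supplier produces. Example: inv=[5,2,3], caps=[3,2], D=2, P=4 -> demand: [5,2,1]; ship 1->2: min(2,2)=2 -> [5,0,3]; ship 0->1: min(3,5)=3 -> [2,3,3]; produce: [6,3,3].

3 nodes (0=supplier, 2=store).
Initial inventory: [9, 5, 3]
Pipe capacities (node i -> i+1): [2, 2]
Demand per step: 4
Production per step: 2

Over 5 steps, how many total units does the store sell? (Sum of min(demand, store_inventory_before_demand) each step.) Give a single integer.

Step 1: sold=3 (running total=3) -> [9 5 2]
Step 2: sold=2 (running total=5) -> [9 5 2]
Step 3: sold=2 (running total=7) -> [9 5 2]
Step 4: sold=2 (running total=9) -> [9 5 2]
Step 5: sold=2 (running total=11) -> [9 5 2]

Answer: 11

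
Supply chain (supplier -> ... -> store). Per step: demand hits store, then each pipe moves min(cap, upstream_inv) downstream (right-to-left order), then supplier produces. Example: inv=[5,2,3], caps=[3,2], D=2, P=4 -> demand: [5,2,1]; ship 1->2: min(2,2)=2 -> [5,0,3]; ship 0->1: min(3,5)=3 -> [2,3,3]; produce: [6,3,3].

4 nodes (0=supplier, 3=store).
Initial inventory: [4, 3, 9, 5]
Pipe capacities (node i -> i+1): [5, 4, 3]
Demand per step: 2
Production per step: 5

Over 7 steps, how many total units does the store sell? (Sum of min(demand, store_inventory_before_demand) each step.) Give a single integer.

Step 1: sold=2 (running total=2) -> [5 4 9 6]
Step 2: sold=2 (running total=4) -> [5 5 10 7]
Step 3: sold=2 (running total=6) -> [5 6 11 8]
Step 4: sold=2 (running total=8) -> [5 7 12 9]
Step 5: sold=2 (running total=10) -> [5 8 13 10]
Step 6: sold=2 (running total=12) -> [5 9 14 11]
Step 7: sold=2 (running total=14) -> [5 10 15 12]

Answer: 14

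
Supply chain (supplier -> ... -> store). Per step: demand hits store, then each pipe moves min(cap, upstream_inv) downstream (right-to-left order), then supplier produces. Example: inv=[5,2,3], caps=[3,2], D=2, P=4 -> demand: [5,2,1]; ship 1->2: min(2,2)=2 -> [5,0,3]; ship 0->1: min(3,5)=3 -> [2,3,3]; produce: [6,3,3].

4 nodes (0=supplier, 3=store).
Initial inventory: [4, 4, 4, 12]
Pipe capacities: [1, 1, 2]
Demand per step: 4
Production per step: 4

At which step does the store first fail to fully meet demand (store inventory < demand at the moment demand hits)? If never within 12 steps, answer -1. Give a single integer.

Step 1: demand=4,sold=4 ship[2->3]=2 ship[1->2]=1 ship[0->1]=1 prod=4 -> [7 4 3 10]
Step 2: demand=4,sold=4 ship[2->3]=2 ship[1->2]=1 ship[0->1]=1 prod=4 -> [10 4 2 8]
Step 3: demand=4,sold=4 ship[2->3]=2 ship[1->2]=1 ship[0->1]=1 prod=4 -> [13 4 1 6]
Step 4: demand=4,sold=4 ship[2->3]=1 ship[1->2]=1 ship[0->1]=1 prod=4 -> [16 4 1 3]
Step 5: demand=4,sold=3 ship[2->3]=1 ship[1->2]=1 ship[0->1]=1 prod=4 -> [19 4 1 1]
Step 6: demand=4,sold=1 ship[2->3]=1 ship[1->2]=1 ship[0->1]=1 prod=4 -> [22 4 1 1]
Step 7: demand=4,sold=1 ship[2->3]=1 ship[1->2]=1 ship[0->1]=1 prod=4 -> [25 4 1 1]
Step 8: demand=4,sold=1 ship[2->3]=1 ship[1->2]=1 ship[0->1]=1 prod=4 -> [28 4 1 1]
Step 9: demand=4,sold=1 ship[2->3]=1 ship[1->2]=1 ship[0->1]=1 prod=4 -> [31 4 1 1]
Step 10: demand=4,sold=1 ship[2->3]=1 ship[1->2]=1 ship[0->1]=1 prod=4 -> [34 4 1 1]
Step 11: demand=4,sold=1 ship[2->3]=1 ship[1->2]=1 ship[0->1]=1 prod=4 -> [37 4 1 1]
Step 12: demand=4,sold=1 ship[2->3]=1 ship[1->2]=1 ship[0->1]=1 prod=4 -> [40 4 1 1]
First stockout at step 5

5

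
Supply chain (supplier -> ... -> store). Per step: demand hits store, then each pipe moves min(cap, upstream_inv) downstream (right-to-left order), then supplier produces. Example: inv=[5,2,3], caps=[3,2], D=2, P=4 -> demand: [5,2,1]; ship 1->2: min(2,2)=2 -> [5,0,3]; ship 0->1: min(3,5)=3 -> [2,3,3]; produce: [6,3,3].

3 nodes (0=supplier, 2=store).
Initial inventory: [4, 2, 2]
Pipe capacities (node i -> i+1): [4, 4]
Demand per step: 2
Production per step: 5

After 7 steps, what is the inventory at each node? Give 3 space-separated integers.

Step 1: demand=2,sold=2 ship[1->2]=2 ship[0->1]=4 prod=5 -> inv=[5 4 2]
Step 2: demand=2,sold=2 ship[1->2]=4 ship[0->1]=4 prod=5 -> inv=[6 4 4]
Step 3: demand=2,sold=2 ship[1->2]=4 ship[0->1]=4 prod=5 -> inv=[7 4 6]
Step 4: demand=2,sold=2 ship[1->2]=4 ship[0->1]=4 prod=5 -> inv=[8 4 8]
Step 5: demand=2,sold=2 ship[1->2]=4 ship[0->1]=4 prod=5 -> inv=[9 4 10]
Step 6: demand=2,sold=2 ship[1->2]=4 ship[0->1]=4 prod=5 -> inv=[10 4 12]
Step 7: demand=2,sold=2 ship[1->2]=4 ship[0->1]=4 prod=5 -> inv=[11 4 14]

11 4 14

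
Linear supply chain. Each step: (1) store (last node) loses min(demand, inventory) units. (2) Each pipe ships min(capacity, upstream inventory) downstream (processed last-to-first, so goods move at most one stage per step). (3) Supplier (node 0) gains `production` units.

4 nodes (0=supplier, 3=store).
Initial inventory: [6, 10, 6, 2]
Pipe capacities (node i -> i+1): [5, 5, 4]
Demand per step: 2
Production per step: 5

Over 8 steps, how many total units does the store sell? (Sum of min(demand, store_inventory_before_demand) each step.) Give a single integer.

Answer: 16

Derivation:
Step 1: sold=2 (running total=2) -> [6 10 7 4]
Step 2: sold=2 (running total=4) -> [6 10 8 6]
Step 3: sold=2 (running total=6) -> [6 10 9 8]
Step 4: sold=2 (running total=8) -> [6 10 10 10]
Step 5: sold=2 (running total=10) -> [6 10 11 12]
Step 6: sold=2 (running total=12) -> [6 10 12 14]
Step 7: sold=2 (running total=14) -> [6 10 13 16]
Step 8: sold=2 (running total=16) -> [6 10 14 18]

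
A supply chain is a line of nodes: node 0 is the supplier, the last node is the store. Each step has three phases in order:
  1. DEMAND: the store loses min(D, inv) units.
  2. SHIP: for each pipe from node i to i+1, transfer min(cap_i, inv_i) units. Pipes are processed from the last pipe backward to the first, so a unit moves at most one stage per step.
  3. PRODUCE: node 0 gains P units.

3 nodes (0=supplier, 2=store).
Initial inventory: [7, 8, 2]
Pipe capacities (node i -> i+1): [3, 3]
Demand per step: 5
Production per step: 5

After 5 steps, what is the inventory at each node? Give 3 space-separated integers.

Step 1: demand=5,sold=2 ship[1->2]=3 ship[0->1]=3 prod=5 -> inv=[9 8 3]
Step 2: demand=5,sold=3 ship[1->2]=3 ship[0->1]=3 prod=5 -> inv=[11 8 3]
Step 3: demand=5,sold=3 ship[1->2]=3 ship[0->1]=3 prod=5 -> inv=[13 8 3]
Step 4: demand=5,sold=3 ship[1->2]=3 ship[0->1]=3 prod=5 -> inv=[15 8 3]
Step 5: demand=5,sold=3 ship[1->2]=3 ship[0->1]=3 prod=5 -> inv=[17 8 3]

17 8 3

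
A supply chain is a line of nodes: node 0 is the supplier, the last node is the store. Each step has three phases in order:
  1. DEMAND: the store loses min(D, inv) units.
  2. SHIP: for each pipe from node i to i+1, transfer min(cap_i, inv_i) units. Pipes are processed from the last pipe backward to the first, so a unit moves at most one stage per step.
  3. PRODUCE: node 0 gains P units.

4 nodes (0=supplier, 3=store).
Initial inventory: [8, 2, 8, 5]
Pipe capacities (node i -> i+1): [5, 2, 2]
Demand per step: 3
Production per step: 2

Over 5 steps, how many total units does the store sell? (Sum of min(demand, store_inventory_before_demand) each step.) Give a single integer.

Answer: 13

Derivation:
Step 1: sold=3 (running total=3) -> [5 5 8 4]
Step 2: sold=3 (running total=6) -> [2 8 8 3]
Step 3: sold=3 (running total=9) -> [2 8 8 2]
Step 4: sold=2 (running total=11) -> [2 8 8 2]
Step 5: sold=2 (running total=13) -> [2 8 8 2]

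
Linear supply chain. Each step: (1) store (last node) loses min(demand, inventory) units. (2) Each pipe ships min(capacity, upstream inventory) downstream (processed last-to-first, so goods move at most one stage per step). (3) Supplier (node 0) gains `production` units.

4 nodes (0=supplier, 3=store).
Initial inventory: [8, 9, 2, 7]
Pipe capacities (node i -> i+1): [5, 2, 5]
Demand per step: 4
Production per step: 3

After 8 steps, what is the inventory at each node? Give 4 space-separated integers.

Step 1: demand=4,sold=4 ship[2->3]=2 ship[1->2]=2 ship[0->1]=5 prod=3 -> inv=[6 12 2 5]
Step 2: demand=4,sold=4 ship[2->3]=2 ship[1->2]=2 ship[0->1]=5 prod=3 -> inv=[4 15 2 3]
Step 3: demand=4,sold=3 ship[2->3]=2 ship[1->2]=2 ship[0->1]=4 prod=3 -> inv=[3 17 2 2]
Step 4: demand=4,sold=2 ship[2->3]=2 ship[1->2]=2 ship[0->1]=3 prod=3 -> inv=[3 18 2 2]
Step 5: demand=4,sold=2 ship[2->3]=2 ship[1->2]=2 ship[0->1]=3 prod=3 -> inv=[3 19 2 2]
Step 6: demand=4,sold=2 ship[2->3]=2 ship[1->2]=2 ship[0->1]=3 prod=3 -> inv=[3 20 2 2]
Step 7: demand=4,sold=2 ship[2->3]=2 ship[1->2]=2 ship[0->1]=3 prod=3 -> inv=[3 21 2 2]
Step 8: demand=4,sold=2 ship[2->3]=2 ship[1->2]=2 ship[0->1]=3 prod=3 -> inv=[3 22 2 2]

3 22 2 2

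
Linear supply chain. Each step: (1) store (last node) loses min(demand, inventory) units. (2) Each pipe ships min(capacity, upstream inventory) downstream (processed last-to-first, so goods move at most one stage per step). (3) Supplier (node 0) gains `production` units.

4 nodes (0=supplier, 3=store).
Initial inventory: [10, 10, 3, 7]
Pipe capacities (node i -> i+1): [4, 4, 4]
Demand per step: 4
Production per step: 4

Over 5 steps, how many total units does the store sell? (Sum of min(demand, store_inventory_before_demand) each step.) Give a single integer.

Step 1: sold=4 (running total=4) -> [10 10 4 6]
Step 2: sold=4 (running total=8) -> [10 10 4 6]
Step 3: sold=4 (running total=12) -> [10 10 4 6]
Step 4: sold=4 (running total=16) -> [10 10 4 6]
Step 5: sold=4 (running total=20) -> [10 10 4 6]

Answer: 20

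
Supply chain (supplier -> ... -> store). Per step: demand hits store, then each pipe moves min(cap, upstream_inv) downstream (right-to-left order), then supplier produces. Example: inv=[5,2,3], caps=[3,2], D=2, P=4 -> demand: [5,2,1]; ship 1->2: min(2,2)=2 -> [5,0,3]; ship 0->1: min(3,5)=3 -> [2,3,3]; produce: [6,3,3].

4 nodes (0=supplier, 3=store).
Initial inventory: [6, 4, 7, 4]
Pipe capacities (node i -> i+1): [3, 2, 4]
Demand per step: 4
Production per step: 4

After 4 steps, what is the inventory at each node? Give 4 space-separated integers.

Step 1: demand=4,sold=4 ship[2->3]=4 ship[1->2]=2 ship[0->1]=3 prod=4 -> inv=[7 5 5 4]
Step 2: demand=4,sold=4 ship[2->3]=4 ship[1->2]=2 ship[0->1]=3 prod=4 -> inv=[8 6 3 4]
Step 3: demand=4,sold=4 ship[2->3]=3 ship[1->2]=2 ship[0->1]=3 prod=4 -> inv=[9 7 2 3]
Step 4: demand=4,sold=3 ship[2->3]=2 ship[1->2]=2 ship[0->1]=3 prod=4 -> inv=[10 8 2 2]

10 8 2 2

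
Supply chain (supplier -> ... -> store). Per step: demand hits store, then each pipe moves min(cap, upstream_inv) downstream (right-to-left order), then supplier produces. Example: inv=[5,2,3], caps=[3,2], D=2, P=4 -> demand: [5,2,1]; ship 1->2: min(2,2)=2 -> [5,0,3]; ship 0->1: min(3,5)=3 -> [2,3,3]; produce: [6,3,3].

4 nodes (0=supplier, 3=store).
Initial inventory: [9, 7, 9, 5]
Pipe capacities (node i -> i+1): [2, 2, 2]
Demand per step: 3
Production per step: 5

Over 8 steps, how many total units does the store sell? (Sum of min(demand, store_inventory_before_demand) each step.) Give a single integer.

Step 1: sold=3 (running total=3) -> [12 7 9 4]
Step 2: sold=3 (running total=6) -> [15 7 9 3]
Step 3: sold=3 (running total=9) -> [18 7 9 2]
Step 4: sold=2 (running total=11) -> [21 7 9 2]
Step 5: sold=2 (running total=13) -> [24 7 9 2]
Step 6: sold=2 (running total=15) -> [27 7 9 2]
Step 7: sold=2 (running total=17) -> [30 7 9 2]
Step 8: sold=2 (running total=19) -> [33 7 9 2]

Answer: 19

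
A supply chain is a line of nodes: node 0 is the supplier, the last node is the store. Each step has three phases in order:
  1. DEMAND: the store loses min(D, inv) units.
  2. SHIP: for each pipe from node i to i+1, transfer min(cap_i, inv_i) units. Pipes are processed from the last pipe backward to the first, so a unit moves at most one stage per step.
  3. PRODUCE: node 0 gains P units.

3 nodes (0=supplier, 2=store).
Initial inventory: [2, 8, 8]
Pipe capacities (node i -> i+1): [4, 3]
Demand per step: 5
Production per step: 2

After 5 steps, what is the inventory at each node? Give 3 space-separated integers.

Step 1: demand=5,sold=5 ship[1->2]=3 ship[0->1]=2 prod=2 -> inv=[2 7 6]
Step 2: demand=5,sold=5 ship[1->2]=3 ship[0->1]=2 prod=2 -> inv=[2 6 4]
Step 3: demand=5,sold=4 ship[1->2]=3 ship[0->1]=2 prod=2 -> inv=[2 5 3]
Step 4: demand=5,sold=3 ship[1->2]=3 ship[0->1]=2 prod=2 -> inv=[2 4 3]
Step 5: demand=5,sold=3 ship[1->2]=3 ship[0->1]=2 prod=2 -> inv=[2 3 3]

2 3 3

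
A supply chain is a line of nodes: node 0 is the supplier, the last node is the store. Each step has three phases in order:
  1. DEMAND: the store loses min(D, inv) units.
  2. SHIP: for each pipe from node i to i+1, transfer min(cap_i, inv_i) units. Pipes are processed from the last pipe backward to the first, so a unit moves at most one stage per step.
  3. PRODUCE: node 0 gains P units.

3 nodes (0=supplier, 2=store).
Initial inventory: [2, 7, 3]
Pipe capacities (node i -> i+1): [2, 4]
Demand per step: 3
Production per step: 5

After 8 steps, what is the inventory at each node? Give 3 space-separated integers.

Step 1: demand=3,sold=3 ship[1->2]=4 ship[0->1]=2 prod=5 -> inv=[5 5 4]
Step 2: demand=3,sold=3 ship[1->2]=4 ship[0->1]=2 prod=5 -> inv=[8 3 5]
Step 3: demand=3,sold=3 ship[1->2]=3 ship[0->1]=2 prod=5 -> inv=[11 2 5]
Step 4: demand=3,sold=3 ship[1->2]=2 ship[0->1]=2 prod=5 -> inv=[14 2 4]
Step 5: demand=3,sold=3 ship[1->2]=2 ship[0->1]=2 prod=5 -> inv=[17 2 3]
Step 6: demand=3,sold=3 ship[1->2]=2 ship[0->1]=2 prod=5 -> inv=[20 2 2]
Step 7: demand=3,sold=2 ship[1->2]=2 ship[0->1]=2 prod=5 -> inv=[23 2 2]
Step 8: demand=3,sold=2 ship[1->2]=2 ship[0->1]=2 prod=5 -> inv=[26 2 2]

26 2 2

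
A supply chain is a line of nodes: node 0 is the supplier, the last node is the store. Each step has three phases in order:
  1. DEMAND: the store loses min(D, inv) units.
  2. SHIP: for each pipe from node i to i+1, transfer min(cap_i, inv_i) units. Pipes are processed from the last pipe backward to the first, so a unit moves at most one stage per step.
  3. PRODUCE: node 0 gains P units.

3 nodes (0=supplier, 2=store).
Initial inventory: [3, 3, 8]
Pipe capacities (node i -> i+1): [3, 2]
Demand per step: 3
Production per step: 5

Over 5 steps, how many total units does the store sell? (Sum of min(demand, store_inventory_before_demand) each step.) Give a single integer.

Step 1: sold=3 (running total=3) -> [5 4 7]
Step 2: sold=3 (running total=6) -> [7 5 6]
Step 3: sold=3 (running total=9) -> [9 6 5]
Step 4: sold=3 (running total=12) -> [11 7 4]
Step 5: sold=3 (running total=15) -> [13 8 3]

Answer: 15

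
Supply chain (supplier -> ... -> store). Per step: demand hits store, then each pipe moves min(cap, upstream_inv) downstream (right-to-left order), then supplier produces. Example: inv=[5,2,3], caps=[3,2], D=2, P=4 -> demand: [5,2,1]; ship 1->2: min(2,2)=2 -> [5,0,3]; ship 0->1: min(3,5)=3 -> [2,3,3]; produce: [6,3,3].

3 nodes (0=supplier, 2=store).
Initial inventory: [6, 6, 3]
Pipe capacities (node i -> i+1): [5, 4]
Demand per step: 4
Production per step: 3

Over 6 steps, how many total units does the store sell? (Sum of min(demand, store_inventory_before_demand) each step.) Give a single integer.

Step 1: sold=3 (running total=3) -> [4 7 4]
Step 2: sold=4 (running total=7) -> [3 7 4]
Step 3: sold=4 (running total=11) -> [3 6 4]
Step 4: sold=4 (running total=15) -> [3 5 4]
Step 5: sold=4 (running total=19) -> [3 4 4]
Step 6: sold=4 (running total=23) -> [3 3 4]

Answer: 23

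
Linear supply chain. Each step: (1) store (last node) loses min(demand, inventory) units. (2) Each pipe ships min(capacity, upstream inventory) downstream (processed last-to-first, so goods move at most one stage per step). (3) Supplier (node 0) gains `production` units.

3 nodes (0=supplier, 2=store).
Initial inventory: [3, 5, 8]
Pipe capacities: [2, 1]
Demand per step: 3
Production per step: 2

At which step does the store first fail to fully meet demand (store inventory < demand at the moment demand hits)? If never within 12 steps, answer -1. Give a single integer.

Step 1: demand=3,sold=3 ship[1->2]=1 ship[0->1]=2 prod=2 -> [3 6 6]
Step 2: demand=3,sold=3 ship[1->2]=1 ship[0->1]=2 prod=2 -> [3 7 4]
Step 3: demand=3,sold=3 ship[1->2]=1 ship[0->1]=2 prod=2 -> [3 8 2]
Step 4: demand=3,sold=2 ship[1->2]=1 ship[0->1]=2 prod=2 -> [3 9 1]
Step 5: demand=3,sold=1 ship[1->2]=1 ship[0->1]=2 prod=2 -> [3 10 1]
Step 6: demand=3,sold=1 ship[1->2]=1 ship[0->1]=2 prod=2 -> [3 11 1]
Step 7: demand=3,sold=1 ship[1->2]=1 ship[0->1]=2 prod=2 -> [3 12 1]
Step 8: demand=3,sold=1 ship[1->2]=1 ship[0->1]=2 prod=2 -> [3 13 1]
Step 9: demand=3,sold=1 ship[1->2]=1 ship[0->1]=2 prod=2 -> [3 14 1]
Step 10: demand=3,sold=1 ship[1->2]=1 ship[0->1]=2 prod=2 -> [3 15 1]
Step 11: demand=3,sold=1 ship[1->2]=1 ship[0->1]=2 prod=2 -> [3 16 1]
Step 12: demand=3,sold=1 ship[1->2]=1 ship[0->1]=2 prod=2 -> [3 17 1]
First stockout at step 4

4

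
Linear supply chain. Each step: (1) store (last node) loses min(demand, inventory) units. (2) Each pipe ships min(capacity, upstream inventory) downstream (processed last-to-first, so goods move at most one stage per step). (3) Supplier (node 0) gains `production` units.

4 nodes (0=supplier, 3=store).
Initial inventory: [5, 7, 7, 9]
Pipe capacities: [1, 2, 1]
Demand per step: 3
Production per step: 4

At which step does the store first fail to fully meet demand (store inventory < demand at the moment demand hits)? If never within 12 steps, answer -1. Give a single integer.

Step 1: demand=3,sold=3 ship[2->3]=1 ship[1->2]=2 ship[0->1]=1 prod=4 -> [8 6 8 7]
Step 2: demand=3,sold=3 ship[2->3]=1 ship[1->2]=2 ship[0->1]=1 prod=4 -> [11 5 9 5]
Step 3: demand=3,sold=3 ship[2->3]=1 ship[1->2]=2 ship[0->1]=1 prod=4 -> [14 4 10 3]
Step 4: demand=3,sold=3 ship[2->3]=1 ship[1->2]=2 ship[0->1]=1 prod=4 -> [17 3 11 1]
Step 5: demand=3,sold=1 ship[2->3]=1 ship[1->2]=2 ship[0->1]=1 prod=4 -> [20 2 12 1]
Step 6: demand=3,sold=1 ship[2->3]=1 ship[1->2]=2 ship[0->1]=1 prod=4 -> [23 1 13 1]
Step 7: demand=3,sold=1 ship[2->3]=1 ship[1->2]=1 ship[0->1]=1 prod=4 -> [26 1 13 1]
Step 8: demand=3,sold=1 ship[2->3]=1 ship[1->2]=1 ship[0->1]=1 prod=4 -> [29 1 13 1]
Step 9: demand=3,sold=1 ship[2->3]=1 ship[1->2]=1 ship[0->1]=1 prod=4 -> [32 1 13 1]
Step 10: demand=3,sold=1 ship[2->3]=1 ship[1->2]=1 ship[0->1]=1 prod=4 -> [35 1 13 1]
Step 11: demand=3,sold=1 ship[2->3]=1 ship[1->2]=1 ship[0->1]=1 prod=4 -> [38 1 13 1]
Step 12: demand=3,sold=1 ship[2->3]=1 ship[1->2]=1 ship[0->1]=1 prod=4 -> [41 1 13 1]
First stockout at step 5

5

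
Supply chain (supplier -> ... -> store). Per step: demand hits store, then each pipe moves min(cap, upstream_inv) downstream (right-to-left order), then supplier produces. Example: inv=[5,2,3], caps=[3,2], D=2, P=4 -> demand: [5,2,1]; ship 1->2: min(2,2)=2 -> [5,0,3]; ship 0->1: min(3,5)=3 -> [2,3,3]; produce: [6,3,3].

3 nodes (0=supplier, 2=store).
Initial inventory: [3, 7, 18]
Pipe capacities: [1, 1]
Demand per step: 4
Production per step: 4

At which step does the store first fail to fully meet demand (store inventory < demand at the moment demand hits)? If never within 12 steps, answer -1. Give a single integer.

Step 1: demand=4,sold=4 ship[1->2]=1 ship[0->1]=1 prod=4 -> [6 7 15]
Step 2: demand=4,sold=4 ship[1->2]=1 ship[0->1]=1 prod=4 -> [9 7 12]
Step 3: demand=4,sold=4 ship[1->2]=1 ship[0->1]=1 prod=4 -> [12 7 9]
Step 4: demand=4,sold=4 ship[1->2]=1 ship[0->1]=1 prod=4 -> [15 7 6]
Step 5: demand=4,sold=4 ship[1->2]=1 ship[0->1]=1 prod=4 -> [18 7 3]
Step 6: demand=4,sold=3 ship[1->2]=1 ship[0->1]=1 prod=4 -> [21 7 1]
Step 7: demand=4,sold=1 ship[1->2]=1 ship[0->1]=1 prod=4 -> [24 7 1]
Step 8: demand=4,sold=1 ship[1->2]=1 ship[0->1]=1 prod=4 -> [27 7 1]
Step 9: demand=4,sold=1 ship[1->2]=1 ship[0->1]=1 prod=4 -> [30 7 1]
Step 10: demand=4,sold=1 ship[1->2]=1 ship[0->1]=1 prod=4 -> [33 7 1]
Step 11: demand=4,sold=1 ship[1->2]=1 ship[0->1]=1 prod=4 -> [36 7 1]
Step 12: demand=4,sold=1 ship[1->2]=1 ship[0->1]=1 prod=4 -> [39 7 1]
First stockout at step 6

6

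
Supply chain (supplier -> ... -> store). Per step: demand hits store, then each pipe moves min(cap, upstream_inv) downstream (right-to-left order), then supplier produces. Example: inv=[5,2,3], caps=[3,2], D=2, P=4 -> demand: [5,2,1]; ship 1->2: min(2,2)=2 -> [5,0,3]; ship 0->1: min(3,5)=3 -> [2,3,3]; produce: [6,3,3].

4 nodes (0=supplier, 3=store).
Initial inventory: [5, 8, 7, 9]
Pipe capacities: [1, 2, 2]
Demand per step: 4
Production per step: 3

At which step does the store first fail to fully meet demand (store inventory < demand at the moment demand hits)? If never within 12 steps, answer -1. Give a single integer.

Step 1: demand=4,sold=4 ship[2->3]=2 ship[1->2]=2 ship[0->1]=1 prod=3 -> [7 7 7 7]
Step 2: demand=4,sold=4 ship[2->3]=2 ship[1->2]=2 ship[0->1]=1 prod=3 -> [9 6 7 5]
Step 3: demand=4,sold=4 ship[2->3]=2 ship[1->2]=2 ship[0->1]=1 prod=3 -> [11 5 7 3]
Step 4: demand=4,sold=3 ship[2->3]=2 ship[1->2]=2 ship[0->1]=1 prod=3 -> [13 4 7 2]
Step 5: demand=4,sold=2 ship[2->3]=2 ship[1->2]=2 ship[0->1]=1 prod=3 -> [15 3 7 2]
Step 6: demand=4,sold=2 ship[2->3]=2 ship[1->2]=2 ship[0->1]=1 prod=3 -> [17 2 7 2]
Step 7: demand=4,sold=2 ship[2->3]=2 ship[1->2]=2 ship[0->1]=1 prod=3 -> [19 1 7 2]
Step 8: demand=4,sold=2 ship[2->3]=2 ship[1->2]=1 ship[0->1]=1 prod=3 -> [21 1 6 2]
Step 9: demand=4,sold=2 ship[2->3]=2 ship[1->2]=1 ship[0->1]=1 prod=3 -> [23 1 5 2]
Step 10: demand=4,sold=2 ship[2->3]=2 ship[1->2]=1 ship[0->1]=1 prod=3 -> [25 1 4 2]
Step 11: demand=4,sold=2 ship[2->3]=2 ship[1->2]=1 ship[0->1]=1 prod=3 -> [27 1 3 2]
Step 12: demand=4,sold=2 ship[2->3]=2 ship[1->2]=1 ship[0->1]=1 prod=3 -> [29 1 2 2]
First stockout at step 4

4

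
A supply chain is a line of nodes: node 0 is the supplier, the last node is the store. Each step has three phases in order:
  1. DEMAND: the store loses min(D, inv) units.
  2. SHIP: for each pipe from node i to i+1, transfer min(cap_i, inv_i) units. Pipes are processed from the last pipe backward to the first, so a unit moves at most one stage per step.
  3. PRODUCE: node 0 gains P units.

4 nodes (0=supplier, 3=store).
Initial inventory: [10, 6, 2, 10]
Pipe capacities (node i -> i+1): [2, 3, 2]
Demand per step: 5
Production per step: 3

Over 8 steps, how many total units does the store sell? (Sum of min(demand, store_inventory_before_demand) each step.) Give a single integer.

Answer: 24

Derivation:
Step 1: sold=5 (running total=5) -> [11 5 3 7]
Step 2: sold=5 (running total=10) -> [12 4 4 4]
Step 3: sold=4 (running total=14) -> [13 3 5 2]
Step 4: sold=2 (running total=16) -> [14 2 6 2]
Step 5: sold=2 (running total=18) -> [15 2 6 2]
Step 6: sold=2 (running total=20) -> [16 2 6 2]
Step 7: sold=2 (running total=22) -> [17 2 6 2]
Step 8: sold=2 (running total=24) -> [18 2 6 2]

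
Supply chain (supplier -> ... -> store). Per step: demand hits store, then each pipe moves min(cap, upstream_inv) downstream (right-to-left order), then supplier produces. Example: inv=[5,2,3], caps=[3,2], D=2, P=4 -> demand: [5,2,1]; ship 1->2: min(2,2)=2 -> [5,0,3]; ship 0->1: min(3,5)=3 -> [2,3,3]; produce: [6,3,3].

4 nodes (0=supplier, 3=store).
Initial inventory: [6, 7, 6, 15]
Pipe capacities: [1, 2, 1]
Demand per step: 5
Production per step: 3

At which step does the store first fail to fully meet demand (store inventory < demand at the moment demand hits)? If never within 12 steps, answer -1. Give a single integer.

Step 1: demand=5,sold=5 ship[2->3]=1 ship[1->2]=2 ship[0->1]=1 prod=3 -> [8 6 7 11]
Step 2: demand=5,sold=5 ship[2->3]=1 ship[1->2]=2 ship[0->1]=1 prod=3 -> [10 5 8 7]
Step 3: demand=5,sold=5 ship[2->3]=1 ship[1->2]=2 ship[0->1]=1 prod=3 -> [12 4 9 3]
Step 4: demand=5,sold=3 ship[2->3]=1 ship[1->2]=2 ship[0->1]=1 prod=3 -> [14 3 10 1]
Step 5: demand=5,sold=1 ship[2->3]=1 ship[1->2]=2 ship[0->1]=1 prod=3 -> [16 2 11 1]
Step 6: demand=5,sold=1 ship[2->3]=1 ship[1->2]=2 ship[0->1]=1 prod=3 -> [18 1 12 1]
Step 7: demand=5,sold=1 ship[2->3]=1 ship[1->2]=1 ship[0->1]=1 prod=3 -> [20 1 12 1]
Step 8: demand=5,sold=1 ship[2->3]=1 ship[1->2]=1 ship[0->1]=1 prod=3 -> [22 1 12 1]
Step 9: demand=5,sold=1 ship[2->3]=1 ship[1->2]=1 ship[0->1]=1 prod=3 -> [24 1 12 1]
Step 10: demand=5,sold=1 ship[2->3]=1 ship[1->2]=1 ship[0->1]=1 prod=3 -> [26 1 12 1]
Step 11: demand=5,sold=1 ship[2->3]=1 ship[1->2]=1 ship[0->1]=1 prod=3 -> [28 1 12 1]
Step 12: demand=5,sold=1 ship[2->3]=1 ship[1->2]=1 ship[0->1]=1 prod=3 -> [30 1 12 1]
First stockout at step 4

4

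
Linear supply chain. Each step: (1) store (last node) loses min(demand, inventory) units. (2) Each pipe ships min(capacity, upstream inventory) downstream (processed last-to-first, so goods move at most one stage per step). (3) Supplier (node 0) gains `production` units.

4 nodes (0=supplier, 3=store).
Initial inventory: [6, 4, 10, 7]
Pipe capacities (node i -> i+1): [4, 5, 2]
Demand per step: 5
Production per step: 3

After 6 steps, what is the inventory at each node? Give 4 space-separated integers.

Step 1: demand=5,sold=5 ship[2->3]=2 ship[1->2]=4 ship[0->1]=4 prod=3 -> inv=[5 4 12 4]
Step 2: demand=5,sold=4 ship[2->3]=2 ship[1->2]=4 ship[0->1]=4 prod=3 -> inv=[4 4 14 2]
Step 3: demand=5,sold=2 ship[2->3]=2 ship[1->2]=4 ship[0->1]=4 prod=3 -> inv=[3 4 16 2]
Step 4: demand=5,sold=2 ship[2->3]=2 ship[1->2]=4 ship[0->1]=3 prod=3 -> inv=[3 3 18 2]
Step 5: demand=5,sold=2 ship[2->3]=2 ship[1->2]=3 ship[0->1]=3 prod=3 -> inv=[3 3 19 2]
Step 6: demand=5,sold=2 ship[2->3]=2 ship[1->2]=3 ship[0->1]=3 prod=3 -> inv=[3 3 20 2]

3 3 20 2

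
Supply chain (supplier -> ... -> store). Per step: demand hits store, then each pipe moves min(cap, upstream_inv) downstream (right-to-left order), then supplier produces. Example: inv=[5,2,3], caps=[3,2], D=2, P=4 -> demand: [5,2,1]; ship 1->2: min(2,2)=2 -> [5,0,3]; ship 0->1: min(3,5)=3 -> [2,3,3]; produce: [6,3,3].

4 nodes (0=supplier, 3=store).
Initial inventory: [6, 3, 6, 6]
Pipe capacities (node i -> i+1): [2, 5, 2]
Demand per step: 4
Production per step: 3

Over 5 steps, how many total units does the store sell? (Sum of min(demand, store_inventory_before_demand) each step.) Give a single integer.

Answer: 14

Derivation:
Step 1: sold=4 (running total=4) -> [7 2 7 4]
Step 2: sold=4 (running total=8) -> [8 2 7 2]
Step 3: sold=2 (running total=10) -> [9 2 7 2]
Step 4: sold=2 (running total=12) -> [10 2 7 2]
Step 5: sold=2 (running total=14) -> [11 2 7 2]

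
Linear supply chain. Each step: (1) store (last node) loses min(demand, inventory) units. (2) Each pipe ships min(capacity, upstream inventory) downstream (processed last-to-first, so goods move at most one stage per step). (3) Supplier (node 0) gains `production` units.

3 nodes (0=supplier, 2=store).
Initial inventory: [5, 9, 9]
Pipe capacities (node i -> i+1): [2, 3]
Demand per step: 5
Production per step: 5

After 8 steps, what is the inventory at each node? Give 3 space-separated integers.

Step 1: demand=5,sold=5 ship[1->2]=3 ship[0->1]=2 prod=5 -> inv=[8 8 7]
Step 2: demand=5,sold=5 ship[1->2]=3 ship[0->1]=2 prod=5 -> inv=[11 7 5]
Step 3: demand=5,sold=5 ship[1->2]=3 ship[0->1]=2 prod=5 -> inv=[14 6 3]
Step 4: demand=5,sold=3 ship[1->2]=3 ship[0->1]=2 prod=5 -> inv=[17 5 3]
Step 5: demand=5,sold=3 ship[1->2]=3 ship[0->1]=2 prod=5 -> inv=[20 4 3]
Step 6: demand=5,sold=3 ship[1->2]=3 ship[0->1]=2 prod=5 -> inv=[23 3 3]
Step 7: demand=5,sold=3 ship[1->2]=3 ship[0->1]=2 prod=5 -> inv=[26 2 3]
Step 8: demand=5,sold=3 ship[1->2]=2 ship[0->1]=2 prod=5 -> inv=[29 2 2]

29 2 2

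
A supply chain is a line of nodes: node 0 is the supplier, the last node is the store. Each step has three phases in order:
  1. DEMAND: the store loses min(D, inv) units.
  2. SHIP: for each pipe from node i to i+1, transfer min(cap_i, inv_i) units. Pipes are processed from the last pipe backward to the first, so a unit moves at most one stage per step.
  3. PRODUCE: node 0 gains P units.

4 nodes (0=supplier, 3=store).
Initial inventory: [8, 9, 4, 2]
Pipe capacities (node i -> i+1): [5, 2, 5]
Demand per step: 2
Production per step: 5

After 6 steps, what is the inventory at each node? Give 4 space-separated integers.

Step 1: demand=2,sold=2 ship[2->3]=4 ship[1->2]=2 ship[0->1]=5 prod=5 -> inv=[8 12 2 4]
Step 2: demand=2,sold=2 ship[2->3]=2 ship[1->2]=2 ship[0->1]=5 prod=5 -> inv=[8 15 2 4]
Step 3: demand=2,sold=2 ship[2->3]=2 ship[1->2]=2 ship[0->1]=5 prod=5 -> inv=[8 18 2 4]
Step 4: demand=2,sold=2 ship[2->3]=2 ship[1->2]=2 ship[0->1]=5 prod=5 -> inv=[8 21 2 4]
Step 5: demand=2,sold=2 ship[2->3]=2 ship[1->2]=2 ship[0->1]=5 prod=5 -> inv=[8 24 2 4]
Step 6: demand=2,sold=2 ship[2->3]=2 ship[1->2]=2 ship[0->1]=5 prod=5 -> inv=[8 27 2 4]

8 27 2 4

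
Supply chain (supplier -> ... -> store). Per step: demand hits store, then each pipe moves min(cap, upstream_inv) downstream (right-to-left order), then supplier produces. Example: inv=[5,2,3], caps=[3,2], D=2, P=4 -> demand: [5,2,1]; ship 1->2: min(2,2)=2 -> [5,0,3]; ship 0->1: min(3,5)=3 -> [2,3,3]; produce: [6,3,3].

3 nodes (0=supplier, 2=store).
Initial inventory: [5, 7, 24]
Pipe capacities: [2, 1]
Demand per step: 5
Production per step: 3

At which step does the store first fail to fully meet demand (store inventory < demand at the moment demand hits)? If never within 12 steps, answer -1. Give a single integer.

Step 1: demand=5,sold=5 ship[1->2]=1 ship[0->1]=2 prod=3 -> [6 8 20]
Step 2: demand=5,sold=5 ship[1->2]=1 ship[0->1]=2 prod=3 -> [7 9 16]
Step 3: demand=5,sold=5 ship[1->2]=1 ship[0->1]=2 prod=3 -> [8 10 12]
Step 4: demand=5,sold=5 ship[1->2]=1 ship[0->1]=2 prod=3 -> [9 11 8]
Step 5: demand=5,sold=5 ship[1->2]=1 ship[0->1]=2 prod=3 -> [10 12 4]
Step 6: demand=5,sold=4 ship[1->2]=1 ship[0->1]=2 prod=3 -> [11 13 1]
Step 7: demand=5,sold=1 ship[1->2]=1 ship[0->1]=2 prod=3 -> [12 14 1]
Step 8: demand=5,sold=1 ship[1->2]=1 ship[0->1]=2 prod=3 -> [13 15 1]
Step 9: demand=5,sold=1 ship[1->2]=1 ship[0->1]=2 prod=3 -> [14 16 1]
Step 10: demand=5,sold=1 ship[1->2]=1 ship[0->1]=2 prod=3 -> [15 17 1]
Step 11: demand=5,sold=1 ship[1->2]=1 ship[0->1]=2 prod=3 -> [16 18 1]
Step 12: demand=5,sold=1 ship[1->2]=1 ship[0->1]=2 prod=3 -> [17 19 1]
First stockout at step 6

6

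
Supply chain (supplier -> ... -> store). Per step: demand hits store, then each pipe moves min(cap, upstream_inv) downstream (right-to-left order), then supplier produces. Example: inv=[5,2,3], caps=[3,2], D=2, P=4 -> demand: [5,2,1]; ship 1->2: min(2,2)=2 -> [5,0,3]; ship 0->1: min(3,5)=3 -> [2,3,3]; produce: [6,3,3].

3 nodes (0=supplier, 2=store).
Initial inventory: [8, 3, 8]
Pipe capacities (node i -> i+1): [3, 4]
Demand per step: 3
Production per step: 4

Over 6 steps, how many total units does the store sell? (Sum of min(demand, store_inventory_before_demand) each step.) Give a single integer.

Answer: 18

Derivation:
Step 1: sold=3 (running total=3) -> [9 3 8]
Step 2: sold=3 (running total=6) -> [10 3 8]
Step 3: sold=3 (running total=9) -> [11 3 8]
Step 4: sold=3 (running total=12) -> [12 3 8]
Step 5: sold=3 (running total=15) -> [13 3 8]
Step 6: sold=3 (running total=18) -> [14 3 8]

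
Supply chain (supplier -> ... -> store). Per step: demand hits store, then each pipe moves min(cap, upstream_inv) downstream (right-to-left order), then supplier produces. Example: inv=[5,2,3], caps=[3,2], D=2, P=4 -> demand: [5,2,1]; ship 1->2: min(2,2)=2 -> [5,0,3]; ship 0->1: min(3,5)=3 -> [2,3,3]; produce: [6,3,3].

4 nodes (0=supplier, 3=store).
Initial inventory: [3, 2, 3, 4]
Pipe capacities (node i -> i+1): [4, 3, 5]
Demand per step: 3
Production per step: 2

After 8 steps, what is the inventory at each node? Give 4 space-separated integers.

Step 1: demand=3,sold=3 ship[2->3]=3 ship[1->2]=2 ship[0->1]=3 prod=2 -> inv=[2 3 2 4]
Step 2: demand=3,sold=3 ship[2->3]=2 ship[1->2]=3 ship[0->1]=2 prod=2 -> inv=[2 2 3 3]
Step 3: demand=3,sold=3 ship[2->3]=3 ship[1->2]=2 ship[0->1]=2 prod=2 -> inv=[2 2 2 3]
Step 4: demand=3,sold=3 ship[2->3]=2 ship[1->2]=2 ship[0->1]=2 prod=2 -> inv=[2 2 2 2]
Step 5: demand=3,sold=2 ship[2->3]=2 ship[1->2]=2 ship[0->1]=2 prod=2 -> inv=[2 2 2 2]
Step 6: demand=3,sold=2 ship[2->3]=2 ship[1->2]=2 ship[0->1]=2 prod=2 -> inv=[2 2 2 2]
Step 7: demand=3,sold=2 ship[2->3]=2 ship[1->2]=2 ship[0->1]=2 prod=2 -> inv=[2 2 2 2]
Step 8: demand=3,sold=2 ship[2->3]=2 ship[1->2]=2 ship[0->1]=2 prod=2 -> inv=[2 2 2 2]

2 2 2 2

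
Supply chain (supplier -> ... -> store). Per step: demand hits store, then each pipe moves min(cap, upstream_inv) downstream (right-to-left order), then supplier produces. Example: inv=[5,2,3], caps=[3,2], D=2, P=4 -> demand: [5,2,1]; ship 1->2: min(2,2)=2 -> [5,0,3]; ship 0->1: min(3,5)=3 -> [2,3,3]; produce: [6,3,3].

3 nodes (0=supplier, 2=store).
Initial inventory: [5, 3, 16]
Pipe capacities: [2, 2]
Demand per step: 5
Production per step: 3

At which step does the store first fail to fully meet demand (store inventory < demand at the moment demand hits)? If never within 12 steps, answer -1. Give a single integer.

Step 1: demand=5,sold=5 ship[1->2]=2 ship[0->1]=2 prod=3 -> [6 3 13]
Step 2: demand=5,sold=5 ship[1->2]=2 ship[0->1]=2 prod=3 -> [7 3 10]
Step 3: demand=5,sold=5 ship[1->2]=2 ship[0->1]=2 prod=3 -> [8 3 7]
Step 4: demand=5,sold=5 ship[1->2]=2 ship[0->1]=2 prod=3 -> [9 3 4]
Step 5: demand=5,sold=4 ship[1->2]=2 ship[0->1]=2 prod=3 -> [10 3 2]
Step 6: demand=5,sold=2 ship[1->2]=2 ship[0->1]=2 prod=3 -> [11 3 2]
Step 7: demand=5,sold=2 ship[1->2]=2 ship[0->1]=2 prod=3 -> [12 3 2]
Step 8: demand=5,sold=2 ship[1->2]=2 ship[0->1]=2 prod=3 -> [13 3 2]
Step 9: demand=5,sold=2 ship[1->2]=2 ship[0->1]=2 prod=3 -> [14 3 2]
Step 10: demand=5,sold=2 ship[1->2]=2 ship[0->1]=2 prod=3 -> [15 3 2]
Step 11: demand=5,sold=2 ship[1->2]=2 ship[0->1]=2 prod=3 -> [16 3 2]
Step 12: demand=5,sold=2 ship[1->2]=2 ship[0->1]=2 prod=3 -> [17 3 2]
First stockout at step 5

5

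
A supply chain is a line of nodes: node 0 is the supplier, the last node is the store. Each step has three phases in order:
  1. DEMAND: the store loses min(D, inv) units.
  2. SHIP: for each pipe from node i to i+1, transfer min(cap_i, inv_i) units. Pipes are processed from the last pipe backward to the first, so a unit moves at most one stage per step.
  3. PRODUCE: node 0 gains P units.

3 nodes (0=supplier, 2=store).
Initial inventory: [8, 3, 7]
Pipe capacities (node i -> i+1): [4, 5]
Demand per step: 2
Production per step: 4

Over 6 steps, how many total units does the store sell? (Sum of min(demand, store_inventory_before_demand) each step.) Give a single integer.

Answer: 12

Derivation:
Step 1: sold=2 (running total=2) -> [8 4 8]
Step 2: sold=2 (running total=4) -> [8 4 10]
Step 3: sold=2 (running total=6) -> [8 4 12]
Step 4: sold=2 (running total=8) -> [8 4 14]
Step 5: sold=2 (running total=10) -> [8 4 16]
Step 6: sold=2 (running total=12) -> [8 4 18]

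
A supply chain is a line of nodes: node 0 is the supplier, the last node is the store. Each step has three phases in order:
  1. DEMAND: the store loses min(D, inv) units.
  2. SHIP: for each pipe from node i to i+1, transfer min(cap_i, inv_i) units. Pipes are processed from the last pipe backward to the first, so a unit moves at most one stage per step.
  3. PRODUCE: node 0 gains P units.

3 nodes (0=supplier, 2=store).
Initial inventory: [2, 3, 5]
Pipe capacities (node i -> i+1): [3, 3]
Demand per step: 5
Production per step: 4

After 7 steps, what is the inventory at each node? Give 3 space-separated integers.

Step 1: demand=5,sold=5 ship[1->2]=3 ship[0->1]=2 prod=4 -> inv=[4 2 3]
Step 2: demand=5,sold=3 ship[1->2]=2 ship[0->1]=3 prod=4 -> inv=[5 3 2]
Step 3: demand=5,sold=2 ship[1->2]=3 ship[0->1]=3 prod=4 -> inv=[6 3 3]
Step 4: demand=5,sold=3 ship[1->2]=3 ship[0->1]=3 prod=4 -> inv=[7 3 3]
Step 5: demand=5,sold=3 ship[1->2]=3 ship[0->1]=3 prod=4 -> inv=[8 3 3]
Step 6: demand=5,sold=3 ship[1->2]=3 ship[0->1]=3 prod=4 -> inv=[9 3 3]
Step 7: demand=5,sold=3 ship[1->2]=3 ship[0->1]=3 prod=4 -> inv=[10 3 3]

10 3 3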